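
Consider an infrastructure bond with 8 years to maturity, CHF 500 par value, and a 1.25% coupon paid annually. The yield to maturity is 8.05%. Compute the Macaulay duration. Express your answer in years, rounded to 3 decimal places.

7.541 years

Periodic yield y = 0.0805. Discount each cash flow and weight by its year:
  t   CF        PV=CF/(1+0.0805)^t    t·PV
  1         6.25         5.7844         5.7844
  2         6.25         5.3534        10.7068
  3         6.25         4.9546        14.8637
  4         6.25         4.5854        18.3418
  5         6.25         4.2438        21.2191
  6         6.25         3.9276        23.5658
  7         6.25         3.6350        25.4451
  8       506.25       272.5002     2,180.0018
  Σ                    304.9845     2,299.9285
Price P = Σ PV = 304.9845.
Macaulay duration = Σ(t·PV) / P = 2,299.9285 / 304.9845 = 7.54113 years.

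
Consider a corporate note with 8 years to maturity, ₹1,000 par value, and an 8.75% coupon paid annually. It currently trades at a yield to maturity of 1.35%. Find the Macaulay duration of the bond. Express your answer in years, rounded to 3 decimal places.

6.489 years

Periodic yield y = 0.0135. Discount each cash flow and weight by its year:
  t   CF        PV=CF/(1+0.0135)^t    t·PV
  1        87.50        86.3345        86.3345
  2        87.50        85.1845       170.3690
  3        87.50        84.0498       252.1495
  4        87.50        82.9303       331.7211
  5        87.50        81.8256       409.1281
  6        87.50        80.7357       484.4141
  7        87.50        79.6603       557.6219
  8     1,087.50       976.8756     7,815.0044
  Σ                  1,557.5962    10,106.7425
Price P = Σ PV = 1,557.5962.
Macaulay duration = Σ(t·PV) / P = 10,106.7425 / 1,557.5962 = 6.48868 years.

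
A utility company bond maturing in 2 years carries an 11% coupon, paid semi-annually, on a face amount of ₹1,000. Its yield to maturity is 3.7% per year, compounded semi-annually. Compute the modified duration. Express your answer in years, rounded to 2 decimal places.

1.83 years

Periodic yield y = 0.0185. First find Macaulay duration:
  t   CF        PV=CF/(1+0.0185)^t    t·PV
  1        55.00        54.0010        54.0010
  2        55.00        53.0201       106.0402
  3        55.00        52.0571       156.1712
  4     1,055.00       980.4113     3,921.6454
  Σ                  1,139.4895     4,237.8577
P = 1,139.4895; Macaulay duration = 4,237.8577 / 1,139.4895 = 3.71908 half-year periods = 1.85954 years.
Modified duration = D_Mac / (1 + y) = 1.85954 / 1.0185 = 1.82577 years.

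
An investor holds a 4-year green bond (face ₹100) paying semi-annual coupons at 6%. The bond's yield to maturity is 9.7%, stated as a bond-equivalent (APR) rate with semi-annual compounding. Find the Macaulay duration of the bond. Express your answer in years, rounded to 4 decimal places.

Periodic yield y = 0.0485. Discount each cash flow and weight by its period:
  t   CF        PV=CF/(1+0.0485)^t    t·PV
  1         3.00         2.8612         2.8612
  2         3.00         2.7289         5.4578
  3         3.00         2.6027         7.8080
  4         3.00         2.4823         9.9290
  5         3.00         2.3674        11.8372
  6         3.00         2.2579        13.5476
  7         3.00         2.1535        15.0744
  8       103.00        70.5163       564.1307
  Σ                     87.9702       630.6459
Price P = Σ PV = 87.9702.
Macaulay duration = Σ(t·PV) / P = 630.6459 / 87.9702 = 7.16886 half-year periods.
In years: 7.16886 / 2 = 3.58443 years.

3.5844 years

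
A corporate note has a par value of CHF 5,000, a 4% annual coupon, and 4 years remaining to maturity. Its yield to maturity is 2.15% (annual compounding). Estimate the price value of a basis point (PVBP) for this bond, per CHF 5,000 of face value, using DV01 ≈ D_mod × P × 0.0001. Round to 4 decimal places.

Periodic yield y = 0.0215.
  t   CF        PV=CF/(1+0.0215)^t    t·PV
  1       200.00       195.7905       195.7905
  2       200.00       191.6696       383.3392
  3       200.00       187.6354       562.9063
  4     5,200.00     4,775.8410    19,103.3640
  Σ                  5,350.9366    20,245.4001
P = 5,350.9366; D_Mac = 3.78352 yrs; D_mod = 3.70389 yrs.
DV01 ≈ 3.70389 × 5,350.9366 × 0.0001 = 1.981929.

CHF 1.9819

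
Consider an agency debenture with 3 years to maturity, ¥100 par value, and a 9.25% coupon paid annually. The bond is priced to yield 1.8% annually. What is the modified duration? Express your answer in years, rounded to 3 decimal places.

2.728 years

Periodic yield y = 0.018. First find Macaulay duration:
  t   CF        PV=CF/(1+0.018)^t    t·PV
  1         9.25         9.0864         9.0864
  2         9.25         8.9258        17.8516
  3       109.25       103.5567       310.6700
  Σ                    121.5689       337.6080
P = 121.5689; Macaulay duration = 337.6080 / 121.5689 = 2.77709 years.
Modified duration = D_Mac / (1 + y) = 2.77709 / 1.018 = 2.72799 years.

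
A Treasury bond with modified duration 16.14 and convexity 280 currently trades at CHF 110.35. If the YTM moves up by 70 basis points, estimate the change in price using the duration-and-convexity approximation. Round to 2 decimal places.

-CHF 11.71

Duration effect: -D_mod·Δy = -16.14 × (+0.007) = -0.112980
Convexity effect: ½·C·(Δy)² = 0.5 × 280 × (0.007)² = +0.0068600
ΔP/P ≈ -0.112980 + 0.0068600 = -0.106120
ΔP ≈ 110.35 × (-0.106120) = -11.710342.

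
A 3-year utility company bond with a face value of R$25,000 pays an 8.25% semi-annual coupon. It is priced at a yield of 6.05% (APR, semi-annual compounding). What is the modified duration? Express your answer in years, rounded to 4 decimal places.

Periodic yield y = 0.03025. First find Macaulay duration:
  t   CF        PV=CF/(1+0.03025)^t    t·PV
  1     1,031.25     1,000.9706     1,000.9706
  2     1,031.25       971.5803     1,943.1607
  3     1,031.25       943.0530     2,829.1589
  4     1,031.25       915.3632     3,661.4530
  5     1,031.25       888.4865     4,442.4326
  6    26,031.25    21,769.0403   130,614.2420
  Σ                 26,488.4940   144,491.4178
P = 26,488.4940; Macaulay duration = 144,491.4178 / 26,488.4940 = 5.45487 half-year periods = 2.72744 years.
Modified duration = D_Mac / (1 + y) = 2.72744 / 1.03025 = 2.64735 years.

2.6474 years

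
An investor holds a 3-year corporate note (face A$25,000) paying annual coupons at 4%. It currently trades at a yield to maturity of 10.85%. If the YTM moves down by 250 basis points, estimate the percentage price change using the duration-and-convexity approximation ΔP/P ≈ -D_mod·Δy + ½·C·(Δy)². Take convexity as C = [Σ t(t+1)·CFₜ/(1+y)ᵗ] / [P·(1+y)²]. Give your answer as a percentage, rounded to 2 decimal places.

+6.77%

With y = 0.1085:
  t   CF        PV=CF/(1+0.1085)^t    t·PV        t(t+1)·PV
  1     1,000.00       902.1200       902.1200       1,804.2400
  2     1,000.00       813.8205     1,627.6409       4,882.9228
  3    26,000.00    19,088.2562    57,264.7686     229,059.0745
  Σ                 20,804.1967    59,794.5295     235,746.2372
P = 20,804.1967; D_Mac = 2.87416 yrs; D_mod = 2.59283 yrs; C = 9.22194.
Duration effect: -2.59283 × (-0.025) = +0.064821
Convexity effect: 0.5 × 9.22194 × (-0.025)² = +0.0028819
ΔP/P ≈ +0.064821 + 0.0028819 = +0.067703 = +6.7703%.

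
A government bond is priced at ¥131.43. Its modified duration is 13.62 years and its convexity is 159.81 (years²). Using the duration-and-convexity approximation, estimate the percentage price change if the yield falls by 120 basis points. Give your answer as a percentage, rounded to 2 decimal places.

Duration effect: -D_mod·Δy = -13.62 × (-0.012) = +0.163440
Convexity effect: ½·C·(Δy)² = 0.5 × 159.81 × (-0.012)² = +0.01150632
ΔP/P ≈ +0.163440 + 0.01150632 = +0.17494632
= +17.494632%.

+17.49%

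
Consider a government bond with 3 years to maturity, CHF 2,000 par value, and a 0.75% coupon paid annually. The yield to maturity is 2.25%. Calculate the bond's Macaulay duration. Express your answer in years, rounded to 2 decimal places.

2.98 years

Periodic yield y = 0.0225. Discount each cash flow and weight by its year:
  t   CF        PV=CF/(1+0.0225)^t    t·PV
  1        15.00        14.6699        14.6699
  2        15.00        14.3471        28.6942
  3     2,015.00     1,884.8861     5,654.6582
  Σ                  1,913.9031     5,698.0223
Price P = Σ PV = 1,913.9031.
Macaulay duration = Σ(t·PV) / P = 5,698.0223 / 1,913.9031 = 2.97717 years.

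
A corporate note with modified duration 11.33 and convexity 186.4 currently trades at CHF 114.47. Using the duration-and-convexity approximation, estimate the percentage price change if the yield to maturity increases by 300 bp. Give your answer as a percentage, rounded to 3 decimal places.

Duration effect: -D_mod·Δy = -11.33 × (+0.03) = -0.339900
Convexity effect: ½·C·(Δy)² = 0.5 × 186.4 × (0.03)² = +0.0838800
ΔP/P ≈ -0.339900 + 0.0838800 = -0.256020
= -25.6020%.

-25.602%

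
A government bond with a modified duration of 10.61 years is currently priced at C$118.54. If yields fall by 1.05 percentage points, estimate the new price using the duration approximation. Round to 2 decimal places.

Duration approximation: ΔP/P ≈ -D_mod · Δy = -10.61 × (-0.0105) = +0.111405.
New price ≈ 118.54 × (1 + 0.111405) = 131.7459487.

C$131.75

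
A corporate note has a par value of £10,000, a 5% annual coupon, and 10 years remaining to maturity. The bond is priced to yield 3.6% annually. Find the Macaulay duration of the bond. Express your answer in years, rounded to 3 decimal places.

8.223 years

Periodic yield y = 0.036. Discount each cash flow and weight by its year:
  t   CF        PV=CF/(1+0.036)^t    t·PV
  1       500.00       482.6255       482.6255
  2       500.00       465.8547       931.7094
  3       500.00       449.6667     1,349.0001
  4       500.00       434.0412     1,736.1649
  5       500.00       418.9587     2,094.7936
  6       500.00       404.4003     2,426.4018
  7       500.00       390.3478     2,732.4345
  8       500.00       376.7836     3,014.2686
  9       500.00       363.6907     3,273.2164
  10   10,500.00     7,372.1090    73,721.0895
  Σ                 11,158.4782    91,761.7043
Price P = Σ PV = 11,158.4782.
Macaulay duration = Σ(t·PV) / P = 91,761.7043 / 11,158.4782 = 8.22350 years.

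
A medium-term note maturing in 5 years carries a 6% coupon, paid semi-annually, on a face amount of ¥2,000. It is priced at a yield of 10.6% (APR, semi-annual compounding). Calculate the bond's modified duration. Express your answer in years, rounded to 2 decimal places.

4.10 years

Periodic yield y = 0.053. First find Macaulay duration:
  t   CF        PV=CF/(1+0.053)^t    t·PV
  1        60.00        56.9801        56.9801
  2        60.00        54.1121       108.2242
  3        60.00        51.3885       154.1656
  4        60.00        48.8020       195.2081
  5        60.00        46.3457       231.7285
  6        60.00        44.0130       264.0780
  7        60.00        41.7977       292.5841
  8        60.00        39.6939       317.5516
  9        60.00        37.6961       339.2645
  10    2,060.00     1,229.0895    12,290.8950
  Σ                  1,649.9186    14,250.6796
P = 1,649.9186; Macaulay duration = 14,250.6796 / 1,649.9186 = 8.63720 half-year periods = 4.31860 years.
Modified duration = D_Mac / (1 + y) = 4.31860 / 1.053 = 4.10124 years.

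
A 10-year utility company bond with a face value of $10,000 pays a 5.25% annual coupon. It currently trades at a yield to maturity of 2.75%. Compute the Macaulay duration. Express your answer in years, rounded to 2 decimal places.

8.24 years

Periodic yield y = 0.0275. Discount each cash flow and weight by its year:
  t   CF        PV=CF/(1+0.0275)^t    t·PV
  1       525.00       510.9489       510.9489
  2       525.00       497.2739       994.5477
  3       525.00       483.9648     1,451.8945
  4       525.00       471.0120     1,884.0480
  5       525.00       458.4058     2,292.0292
  6       525.00       446.1371     2,676.8225
  7       525.00       434.1967     3,039.3767
  8       525.00       422.5758     3,380.6067
  9       525.00       411.2660     3,701.3942
  10   10,525.00     8,024.2380    80,242.3796
  Σ                 12,160.0190   100,174.0481
Price P = Σ PV = 12,160.0190.
Macaulay duration = Σ(t·PV) / P = 100,174.0481 / 12,160.0190 = 8.23798 years.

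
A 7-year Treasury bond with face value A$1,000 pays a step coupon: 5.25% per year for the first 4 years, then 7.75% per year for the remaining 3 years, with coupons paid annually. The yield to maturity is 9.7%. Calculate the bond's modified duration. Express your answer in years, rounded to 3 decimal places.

5.369 years

Periodic yield y = 0.097. First find Macaulay duration:
  t   CF        PV=CF/(1+0.097)^t    t·PV
  1        52.50        47.8578        47.8578
  2        52.50        43.6261        87.2521
  3        52.50        39.7685       119.3056
  4        52.50        36.2521       145.0083
  5        77.50        48.7830       243.9150
  6        77.50        44.4695       266.8168
  7     1,077.50       563.5999     3,945.1991
  Σ                    824.3568     4,855.3547
P = 824.3568; Macaulay duration = 4,855.3547 / 824.3568 = 5.88987 years.
Modified duration = D_Mac / (1 + y) = 5.88987 / 1.097 = 5.36907 years.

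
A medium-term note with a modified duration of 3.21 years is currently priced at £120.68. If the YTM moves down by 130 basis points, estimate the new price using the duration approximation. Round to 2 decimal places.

£125.72

Duration approximation: ΔP/P ≈ -D_mod · Δy = -3.21 × (-0.013) = +0.041730.
New price ≈ 120.68 × (1 + 0.041730) = 125.7159764.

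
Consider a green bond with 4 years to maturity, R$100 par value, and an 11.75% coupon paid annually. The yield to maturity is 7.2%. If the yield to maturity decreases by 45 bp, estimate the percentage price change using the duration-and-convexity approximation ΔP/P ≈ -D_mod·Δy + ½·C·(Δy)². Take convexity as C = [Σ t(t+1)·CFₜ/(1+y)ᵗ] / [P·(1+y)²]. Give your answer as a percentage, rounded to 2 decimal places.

With y = 0.072:
  t   CF        PV=CF/(1+0.072)^t    t·PV        t(t+1)·PV
  1        11.75        10.9608        10.9608          21.9216
  2        11.75        10.2246        20.4493          61.3479
  3        11.75         9.5379        28.6137         114.4550
  4       111.75        84.6191       338.4764       1,692.3820
  Σ                    115.3425       398.5003       1,890.1065
P = 115.3425; D_Mac = 3.45493 yrs; D_mod = 3.22288 yrs; C = 14.25960.
Duration effect: -3.22288 × (-0.0045) = +0.014503
Convexity effect: 0.5 × 14.25960 × (-0.0045)² = +0.0001444
ΔP/P ≈ +0.014503 + 0.0001444 = +0.014647 = +1.4647%.

+1.46%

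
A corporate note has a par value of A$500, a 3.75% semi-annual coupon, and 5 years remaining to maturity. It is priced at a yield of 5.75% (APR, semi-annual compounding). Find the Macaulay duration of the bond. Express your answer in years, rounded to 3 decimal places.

4.583 years

Periodic yield y = 0.02875. Discount each cash flow and weight by its period:
  t   CF        PV=CF/(1+0.02875)^t    t·PV
  1        9.375         9.1130         9.1130
  2        9.375         8.8583        17.7166
  3        9.375         8.6108        25.8323
  4        9.375         8.3701        33.4805
  5        9.375         8.1362        40.6810
  6        9.375         7.9088        47.4530
  7        9.375         7.6878        53.8146
  8        9.375         7.4730        59.7837
  9        9.375         7.2641        65.3770
  10     509.375       383.6535     3,836.5348
  Σ                    457.0756     4,189.7866
Price P = Σ PV = 457.0756.
Macaulay duration = Σ(t·PV) / P = 4,189.7866 / 457.0756 = 9.16651 half-year periods.
In years: 9.16651 / 2 = 4.58325 years.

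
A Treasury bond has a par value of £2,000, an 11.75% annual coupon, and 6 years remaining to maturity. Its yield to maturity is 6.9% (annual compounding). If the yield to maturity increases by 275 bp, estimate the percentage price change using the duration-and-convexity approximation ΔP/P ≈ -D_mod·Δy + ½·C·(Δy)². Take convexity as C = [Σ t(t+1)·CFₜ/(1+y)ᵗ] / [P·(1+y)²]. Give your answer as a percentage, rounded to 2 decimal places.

With y = 0.069:
  t   CF        PV=CF/(1+0.069)^t    t·PV        t(t+1)·PV
  1       235.00       219.8316       219.8316         439.6632
  2       235.00       205.6423       411.2846       1,233.8538
  3       235.00       192.3688       577.1065       2,308.4262
  4       235.00       179.9522       719.8086       3,599.0430
  5       235.00       168.3369       841.6845       5,050.1071
  6     2,235.00     1,497.6533     8,985.9200      62,901.4398
  Σ                  2,463.7852    11,755.6359      75,532.5332
P = 2,463.7852; D_Mac = 4.77137 yrs; D_mod = 4.46340 yrs; C = 26.82723.
Duration effect: -4.46340 × (+0.0275) = -0.122743
Convexity effect: 0.5 × 26.82723 × (0.0275)² = +0.0101440
ΔP/P ≈ -0.122743 + 0.0101440 = -0.112599 = -11.2599%.

-11.26%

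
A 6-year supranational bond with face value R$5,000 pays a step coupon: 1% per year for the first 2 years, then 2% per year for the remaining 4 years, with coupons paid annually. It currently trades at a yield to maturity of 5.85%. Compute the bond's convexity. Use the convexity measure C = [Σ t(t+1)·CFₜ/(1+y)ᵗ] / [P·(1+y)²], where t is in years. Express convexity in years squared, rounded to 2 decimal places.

35.53

With y = 0.0585:
  t   CF        PV=CF/(1+0.0585)^t    t·PV        t(t+1)·PV
  1        50.00        47.2367        47.2367          94.4733
  2        50.00        44.6260        89.2521         267.7562
  3       100.00        84.3194       252.9581       1,011.8326
  4       100.00        79.6593       318.6372       1,593.1862
  5       100.00        75.2568       376.2839       2,257.7037
  6     5,100.00     3,625.9766    21,755.8598     152,291.0189
  Σ                  3,957.0748    22,840.2279     157,515.9709
P = 3,957.0748.
Convexity = Σ t(t+1)·PV / [P·(1+y)²] = 157,515.9709 / (3,957.0748 × 1.120422) = 35.52782.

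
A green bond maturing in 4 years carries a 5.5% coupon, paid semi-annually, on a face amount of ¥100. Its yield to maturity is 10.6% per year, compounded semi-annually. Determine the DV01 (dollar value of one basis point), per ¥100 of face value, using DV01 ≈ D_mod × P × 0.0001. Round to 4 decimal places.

¥0.0287

Periodic yield y = 0.053.
  t   CF        PV=CF/(1+0.053)^t    t·PV
  1         2.75         2.6116         2.6116
  2         2.75         2.4801         4.9603
  3         2.75         2.3553         7.0659
  4         2.75         2.2368         8.9470
  5         2.75         2.1242        10.6209
  6         2.75         2.0173        12.1036
  7         2.75         1.9157        13.4101
  8       102.75        67.9759       543.8071
  Σ                     83.7168       603.5265
P = 83.7168; D_Mac = 7.20914 half-year periods = 3.60457 yrs; D_mod = 3.42314 yrs.
DV01 ≈ 3.42314 × 83.7168 × 0.0001 = 0.028657.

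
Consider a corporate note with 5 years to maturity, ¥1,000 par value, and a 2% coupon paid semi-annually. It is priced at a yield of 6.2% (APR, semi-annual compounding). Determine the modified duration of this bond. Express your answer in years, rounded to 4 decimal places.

4.6117 years

Periodic yield y = 0.031. First find Macaulay duration:
  t   CF        PV=CF/(1+0.031)^t    t·PV
  1        10.00         9.6993         9.6993
  2        10.00         9.4077        18.8154
  3        10.00         9.1248        27.3744
  4        10.00         8.8504        35.4018
  5        10.00         8.5843        42.9217
  6        10.00         8.3262        49.9573
  7        10.00         8.0759        56.5311
  8        10.00         7.8330        62.6644
  9        10.00         7.5975        68.3777
  10    1,010.00       744.2772     7,442.7721
  Σ                    821.7765     7,814.5152
P = 821.7765; Macaulay duration = 7,814.5152 / 821.7765 = 9.50930 half-year periods = 4.75465 years.
Modified duration = D_Mac / (1 + y) = 4.75465 / 1.031 = 4.61169 years.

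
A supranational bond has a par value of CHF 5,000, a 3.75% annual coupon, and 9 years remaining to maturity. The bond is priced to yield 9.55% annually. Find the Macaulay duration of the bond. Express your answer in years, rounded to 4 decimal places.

7.4669 years

Periodic yield y = 0.0955. Discount each cash flow and weight by its year:
  t   CF        PV=CF/(1+0.0955)^t    t·PV
  1       187.50       171.1547       171.1547
  2       187.50       156.2343       312.4687
  3       187.50       142.6146       427.8439
  4       187.50       130.1822       520.7290
  5       187.50       118.8336       594.1681
  6       187.50       108.4743       650.8460
  7       187.50        99.0181       693.1267
  8       187.50        90.3862       723.0897
  9     5,187.50     2,282.6886    20,544.1975
  Σ                  3,299.5869    24,637.6244
Price P = Σ PV = 3,299.5869.
Macaulay duration = Σ(t·PV) / P = 24,637.6244 / 3,299.5869 = 7.46688 years.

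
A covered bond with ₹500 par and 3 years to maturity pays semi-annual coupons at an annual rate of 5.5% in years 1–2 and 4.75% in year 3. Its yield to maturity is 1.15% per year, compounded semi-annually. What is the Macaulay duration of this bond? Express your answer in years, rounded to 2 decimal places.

2.82 years

Periodic yield y = 0.00575. Discount each cash flow and weight by its period:
  t   CF        PV=CF/(1+0.00575)^t    t·PV
  1       13.750        13.6714        13.6714
  2       13.750        13.5932        27.1865
  3       13.750        13.5155        40.5465
  4       13.750        13.4382        53.7530
  5       11.875        11.5394        57.6970
  6      511.875       494.5653     2,967.3920
  Σ                    560.3231     3,160.2464
Price P = Σ PV = 560.3231.
Macaulay duration = Σ(t·PV) / P = 3,160.2464 / 560.3231 = 5.64004 half-year periods.
In years: 5.64004 / 2 = 2.82002 years.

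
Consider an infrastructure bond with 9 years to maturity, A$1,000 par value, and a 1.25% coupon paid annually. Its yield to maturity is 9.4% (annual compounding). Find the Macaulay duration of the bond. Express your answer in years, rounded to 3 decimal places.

Periodic yield y = 0.094. Discount each cash flow and weight by its year:
  t   CF        PV=CF/(1+0.094)^t    t·PV
  1        12.50        11.4260        11.4260
  2        12.50        10.4442        20.8884
  3        12.50         9.5468        28.6404
  4        12.50         8.7265        34.9061
  5        12.50         7.9767        39.8835
  6        12.50         7.2913        43.7479
  7        12.50         6.6648        46.6538
  8        12.50         6.0922        48.7373
  9     1,012.50       451.0650     4,059.5850
  Σ                    519.2335     4,334.4684
Price P = Σ PV = 519.2335.
Macaulay duration = Σ(t·PV) / P = 4,334.4684 / 519.2335 = 8.34782 years.

8.348 years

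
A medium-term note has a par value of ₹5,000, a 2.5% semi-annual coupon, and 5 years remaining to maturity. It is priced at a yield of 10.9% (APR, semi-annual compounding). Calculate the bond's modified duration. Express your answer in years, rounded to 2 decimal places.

Periodic yield y = 0.0545. First find Macaulay duration:
  t   CF        PV=CF/(1+0.0545)^t    t·PV
  1        62.50        59.2698        59.2698
  2        62.50        56.2065       112.4131
  3        62.50        53.3016       159.9048
  4        62.50        50.5468       202.1872
  5        62.50        47.9344       239.6719
  6        62.50        45.4570       272.7418
  7        62.50        43.1076       301.7533
  8        62.50        40.8797       327.0373
  9        62.50        38.7669       348.9018
  10    5,062.50     2,977.8252    29,778.2516
  Σ                  3,413.2954    31,802.1327
P = 3,413.2954; Macaulay duration = 31,802.1327 / 3,413.2954 = 9.31713 half-year periods = 4.65857 years.
Modified duration = D_Mac / (1 + y) = 4.65857 / 1.0545 = 4.41780 years.

4.42 years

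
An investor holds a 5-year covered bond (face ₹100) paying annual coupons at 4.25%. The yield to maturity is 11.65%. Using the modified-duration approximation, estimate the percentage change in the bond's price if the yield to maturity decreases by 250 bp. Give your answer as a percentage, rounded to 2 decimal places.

Periodic yield y = 0.1165. Modified duration first:
  t   CF        PV=CF/(1+0.1165)^t    t·PV
  1         4.25         3.8065         3.8065
  2         4.25         3.4093         6.8187
  3         4.25         3.0536         9.1608
  4         4.25         2.7350        10.9399
  5       104.25        60.0873       300.4363
  Σ                     73.0917       331.1623
P = 73.0917; D_Mac = 4.53078 yrs; D_mod = 4.53078/(1+0.1165) = 4.05802 yrs.
ΔP/P ≈ -D_mod · Δy = -4.05802 × (-0.025) = +0.101450 = +10.1450%.

+10.15%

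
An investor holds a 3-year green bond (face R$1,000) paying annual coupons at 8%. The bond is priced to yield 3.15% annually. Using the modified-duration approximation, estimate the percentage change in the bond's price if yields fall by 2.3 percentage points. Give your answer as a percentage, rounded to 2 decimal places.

Periodic yield y = 0.0315. Modified duration first:
  t   CF        PV=CF/(1+0.0315)^t    t·PV
  1        80.00        77.5570        77.5570
  2        80.00        75.1885       150.3770
  3     1,080.00       984.0475     2,952.1425
  Σ                  1,136.7930     3,180.0765
P = 1,136.7930; D_Mac = 2.79741 yrs; D_mod = 2.79741/(1+0.0315) = 2.71198 yrs.
ΔP/P ≈ -D_mod · Δy = -2.71198 × (-0.023) = +0.062376 = +6.2376%.

+6.24%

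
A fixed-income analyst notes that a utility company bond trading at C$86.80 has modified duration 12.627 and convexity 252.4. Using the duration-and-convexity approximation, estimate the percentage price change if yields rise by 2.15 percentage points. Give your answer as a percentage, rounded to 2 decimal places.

-21.31%

Duration effect: -D_mod·Δy = -12.627 × (+0.0215) = -0.2714805
Convexity effect: ½·C·(Δy)² = 0.5 × 252.4 × (0.0215)² = +0.05833595
ΔP/P ≈ -0.2714805 + 0.05833595 = -0.21314455
= -21.314455%.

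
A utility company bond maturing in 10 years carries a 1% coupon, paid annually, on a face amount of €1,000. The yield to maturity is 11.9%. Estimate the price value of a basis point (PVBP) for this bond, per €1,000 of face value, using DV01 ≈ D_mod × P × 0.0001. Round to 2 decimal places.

€0.31

Periodic yield y = 0.119.
  t   CF        PV=CF/(1+0.119)^t    t·PV
  1        10.00         8.9366         8.9366
  2        10.00         7.9862        15.9724
  3        10.00         7.1369        21.4107
  4        10.00         6.3779        25.5117
  5        10.00         5.6997        28.4983
  6        10.00         5.0935        30.5612
  7        10.00         4.5519        31.8631
  8        10.00         4.0678        32.5424
  9        10.00         3.6352        32.7169
  10    1,010.00       328.1108     3,281.1079
  Σ                    381.5964     3,509.1211
P = 381.5964; D_Mac = 9.19590 yrs; D_mod = 8.21796 yrs.
DV01 ≈ 8.21796 × 381.5964 × 0.0001 = 0.313594.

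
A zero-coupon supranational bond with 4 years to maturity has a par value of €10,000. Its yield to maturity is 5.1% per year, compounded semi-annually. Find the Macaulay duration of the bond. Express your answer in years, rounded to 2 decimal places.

A zero-coupon bond has a single cash flow at maturity, so its Macaulay duration equals its maturity: 4 years.
(Equivalently: 8 semi-annual periods ÷ 2 = 4 years.)

4.00 years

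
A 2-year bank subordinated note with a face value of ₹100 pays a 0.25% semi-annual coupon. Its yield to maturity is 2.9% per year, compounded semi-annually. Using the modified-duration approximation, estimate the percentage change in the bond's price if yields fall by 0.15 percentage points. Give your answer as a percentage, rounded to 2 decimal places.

Periodic yield y = 0.0145. Modified duration first:
  t   CF        PV=CF/(1+0.0145)^t    t·PV
  1        0.125         0.1232         0.1232
  2        0.125         0.1215         0.2429
  3        0.125         0.1197         0.3591
  4      100.125        94.5223       378.0892
  Σ                     94.8867       378.8145
P = 94.8867; D_Mac = 3.99228 half-year periods = 1.99614 yrs; D_mod = 1.99614/(1+0.0145) = 1.96761 yrs.
ΔP/P ≈ -D_mod · Δy = -1.96761 × (-0.0015) = +0.002951 = +0.2951%.

+0.30%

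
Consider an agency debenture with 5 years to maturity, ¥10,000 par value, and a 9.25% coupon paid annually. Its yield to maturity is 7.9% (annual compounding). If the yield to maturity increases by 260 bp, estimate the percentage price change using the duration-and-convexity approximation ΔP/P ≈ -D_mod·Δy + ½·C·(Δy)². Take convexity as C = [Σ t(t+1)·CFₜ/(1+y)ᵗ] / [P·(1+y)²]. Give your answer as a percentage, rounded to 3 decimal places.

With y = 0.079:
  t   CF        PV=CF/(1+0.079)^t    t·PV        t(t+1)·PV
  1       925.00       857.2753       857.2753       1,714.5505
  2       925.00       794.5090     1,589.0181       4,767.0542
  3       925.00       736.3383     2,209.0149       8,836.0598
  4       925.00       682.4266     2,729.7064      13,648.5322
  5    10,925.00     7,469.8903    37,349.4513     224,096.7081
  Σ                 10,540.4395    44,734.4661     253,062.9048
P = 10,540.4395; D_Mac = 4.24408 yrs; D_mod = 3.93335 yrs; C = 20.62181.
Duration effect: -3.93335 × (+0.026) = -0.102267
Convexity effect: 0.5 × 20.62181 × (0.026)² = +0.0069702
ΔP/P ≈ -0.102267 + 0.0069702 = -0.095297 = -9.5297%.

-9.530%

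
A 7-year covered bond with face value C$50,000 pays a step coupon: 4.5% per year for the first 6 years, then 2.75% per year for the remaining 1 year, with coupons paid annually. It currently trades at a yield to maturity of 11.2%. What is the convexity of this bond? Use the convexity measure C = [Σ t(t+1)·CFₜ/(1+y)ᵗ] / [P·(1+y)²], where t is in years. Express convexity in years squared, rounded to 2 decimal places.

With y = 0.112:
  t   CF        PV=CF/(1+0.112)^t    t·PV        t(t+1)·PV
  1     2,250.00     2,023.3813     2,023.3813       4,046.7626
  2     2,250.00     1,819.5875     3,639.1750      10,917.5250
  3     2,250.00     1,636.3197     4,908.9591      19,635.8363
  4     2,250.00     1,471.5105     5,886.0421      29,430.2103
  5     2,250.00     1,323.3008     6,616.5041      39,699.0246
  6     2,250.00     1,190.0187     7,140.1123      49,980.7864
  7    51,375.00    24,435.3365   171,047.3555   1,368,378.8442
  Σ                 33,899.4550   201,261.5294   1,522,088.9893
P = 33,899.4550.
Convexity = Σ t(t+1)·PV / [P·(1+y)²] = 1,522,088.9893 / (33,899.4550 × 1.236544) = 36.31096.

36.31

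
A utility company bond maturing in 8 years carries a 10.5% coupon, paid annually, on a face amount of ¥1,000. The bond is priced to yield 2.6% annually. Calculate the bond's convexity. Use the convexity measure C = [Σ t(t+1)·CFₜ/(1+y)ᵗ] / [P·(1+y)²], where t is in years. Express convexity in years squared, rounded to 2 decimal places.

48.66

With y = 0.026:
  t   CF        PV=CF/(1+0.026)^t    t·PV        t(t+1)·PV
  1       105.00       102.3392       102.3392         204.6784
  2       105.00        99.7458       199.4916         598.4747
  3       105.00        97.2181       291.6544       1,166.6174
  4       105.00        94.7545       379.0180       1,895.0901
  5       105.00        92.3533       461.7666       2,770.5995
  6       105.00        90.0130       540.0779       3,780.5451
  7       105.00        87.7319       614.1236       4,912.9891
  8     1,105.00       899.8775     7,199.0200      64,791.1798
  Σ                  1,564.0333     9,787.4912      80,120.1741
P = 1,564.0333.
Convexity = Σ t(t+1)·PV / [P·(1+y)²] = 80,120.1741 / (1,564.0333 × 1.052676) = 48.66326.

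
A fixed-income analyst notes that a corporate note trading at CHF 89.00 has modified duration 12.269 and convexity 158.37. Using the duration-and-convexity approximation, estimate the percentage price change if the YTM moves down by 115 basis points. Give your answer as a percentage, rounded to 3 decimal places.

Duration effect: -D_mod·Δy = -12.269 × (-0.0115) = +0.1410935
Convexity effect: ½·C·(Δy)² = 0.5 × 158.37 × (-0.0115)² = +0.01047221625
ΔP/P ≈ +0.1410935 + 0.01047221625 = +0.15156571625
= +15.156571625%.

+15.157%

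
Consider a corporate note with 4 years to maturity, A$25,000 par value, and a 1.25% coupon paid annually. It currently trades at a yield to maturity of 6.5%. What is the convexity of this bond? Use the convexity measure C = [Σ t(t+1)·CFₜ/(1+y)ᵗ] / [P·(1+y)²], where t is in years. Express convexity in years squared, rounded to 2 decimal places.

17.15

With y = 0.065:
  t   CF        PV=CF/(1+0.065)^t    t·PV        t(t+1)·PV
  1       312.50       293.4272       293.4272         586.8545
  2       312.50       275.5185       551.0371       1,653.1112
  3       312.50       258.7028       776.1085       3,104.4341
  4    25,312.50    19,675.9907    78,703.9630     393,519.8148
  Σ                 20,503.6393    80,324.5358     398,864.2145
P = 20,503.6393.
Convexity = Σ t(t+1)·PV / [P·(1+y)²] = 398,864.2145 / (20,503.6393 × 1.134225) = 17.15122.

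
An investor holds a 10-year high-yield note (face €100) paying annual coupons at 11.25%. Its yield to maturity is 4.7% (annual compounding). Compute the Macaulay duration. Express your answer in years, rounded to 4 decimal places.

7.1587 years

Periodic yield y = 0.047. Discount each cash flow and weight by its year:
  t   CF        PV=CF/(1+0.047)^t    t·PV
  1        11.25        10.7450        10.7450
  2        11.25        10.2626        20.5253
  3        11.25         9.8019        29.4058
  4        11.25         9.3619        37.4478
  5        11.25         8.9417        44.7084
  6        11.25         8.5403        51.2417
  7        11.25         8.1569        57.0984
  8        11.25         7.7907        62.3260
  9        11.25         7.4410        66.9692
  10      111.25        70.2802       702.8023
  Σ                    151.3224     1,083.2699
Price P = Σ PV = 151.3224.
Macaulay duration = Σ(t·PV) / P = 1,083.2699 / 151.3224 = 7.15869 years.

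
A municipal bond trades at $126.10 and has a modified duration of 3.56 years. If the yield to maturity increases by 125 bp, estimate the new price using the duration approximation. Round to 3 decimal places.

Duration approximation: ΔP/P ≈ -D_mod · Δy = -3.56 × (+0.0125) = -0.044500.
New price ≈ 126.10 × (1 - 0.044500) = 120.48855.

$120.489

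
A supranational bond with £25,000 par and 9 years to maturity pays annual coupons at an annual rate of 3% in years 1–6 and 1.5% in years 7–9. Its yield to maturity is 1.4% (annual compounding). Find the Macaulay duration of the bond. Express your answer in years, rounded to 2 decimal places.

8.09 years

Periodic yield y = 0.014. Discount each cash flow and weight by its year:
  t   CF        PV=CF/(1+0.014)^t    t·PV
  1       750.00       739.6450       739.6450
  2       750.00       729.4329     1,458.8658
  3       750.00       719.3618     2,158.0855
  4       750.00       709.4298     2,837.7193
  5       750.00       699.6349     3,498.1747
  6       750.00       689.9753     4,139.8517
  7       375.00       340.2245     2,381.5715
  8       375.00       335.5271     2,684.2170
  9    25,375.00    22,390.5342   201,514.8081
  Σ                 27,353.7656   221,412.9386
Price P = Σ PV = 27,353.7656.
Macaulay duration = Σ(t·PV) / P = 221,412.9386 / 27,353.7656 = 8.09442 years.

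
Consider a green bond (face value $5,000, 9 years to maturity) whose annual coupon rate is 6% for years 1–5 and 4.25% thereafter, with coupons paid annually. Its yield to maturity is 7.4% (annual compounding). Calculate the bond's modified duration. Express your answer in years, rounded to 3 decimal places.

6.608 years

Periodic yield y = 0.074. First find Macaulay duration:
  t   CF        PV=CF/(1+0.074)^t    t·PV
  1       300.00       279.3296       279.3296
  2       300.00       260.0834       520.1669
  3       300.00       242.1633       726.4900
  4       300.00       225.4780       901.9119
  5       300.00       209.9423     1,049.7113
  6       212.50       138.4628       830.7771
  7       212.50       128.9226       902.4580
  8       212.50       120.0396       960.3171
  9     5,212.50     2,741.6217    24,674.5957
  Σ                  4,346.0434    30,845.7576
P = 4,346.0434; Macaulay duration = 30,845.7576 / 4,346.0434 = 7.09743 years.
Modified duration = D_Mac / (1 + y) = 7.09743 / 1.074 = 6.60841 years.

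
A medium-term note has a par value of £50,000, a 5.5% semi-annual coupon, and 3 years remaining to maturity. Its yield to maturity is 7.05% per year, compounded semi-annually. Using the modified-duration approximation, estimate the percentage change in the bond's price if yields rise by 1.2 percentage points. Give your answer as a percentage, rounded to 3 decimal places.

Periodic yield y = 0.03525. Modified duration first:
  t   CF        PV=CF/(1+0.03525)^t    t·PV
  1     1,375.00     1,328.1816     1,328.1816
  2     1,375.00     1,282.9574     2,565.9147
  3     1,375.00     1,239.2730     3,717.8189
  4     1,375.00     1,197.0760     4,788.3042
  5     1,375.00     1,156.3159     5,781.5796
  6    51,375.00    41,733.0763   250,398.4581
  Σ                 47,936.8802   268,580.2571
P = 47,936.8802; D_Mac = 5.60279 half-year periods = 2.80139 yrs; D_mod = 2.80139/(1+0.03525) = 2.70601 yrs.
ΔP/P ≈ -D_mod · Δy = -2.70601 × (+0.012) = -0.032472 = -3.2472%.

-3.247%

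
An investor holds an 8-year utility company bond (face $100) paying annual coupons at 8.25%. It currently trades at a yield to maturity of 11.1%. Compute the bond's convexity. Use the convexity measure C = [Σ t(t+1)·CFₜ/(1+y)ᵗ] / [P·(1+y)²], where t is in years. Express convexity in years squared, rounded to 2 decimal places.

39.33

With y = 0.111:
  t   CF        PV=CF/(1+0.111)^t    t·PV        t(t+1)·PV
  1         8.25         7.4257         7.4257          14.8515
  2         8.25         6.6838        13.3677          40.1030
  3         8.25         6.0161        18.0482          72.1927
  4         8.25         5.4150        21.6600         108.2998
  5         8.25         4.8740        24.3699         146.2194
  6         8.25         4.3870        26.3221         184.2548
  7         8.25         3.9487        27.6410         221.1279
  8       108.25        46.6354       373.0830       3,357.7467
  Σ                     85.3857       511.9175       4,144.7958
P = 85.3857.
Convexity = Σ t(t+1)·PV / [P·(1+y)²] = 4,144.7958 / (85.3857 × 1.234321) = 39.32691.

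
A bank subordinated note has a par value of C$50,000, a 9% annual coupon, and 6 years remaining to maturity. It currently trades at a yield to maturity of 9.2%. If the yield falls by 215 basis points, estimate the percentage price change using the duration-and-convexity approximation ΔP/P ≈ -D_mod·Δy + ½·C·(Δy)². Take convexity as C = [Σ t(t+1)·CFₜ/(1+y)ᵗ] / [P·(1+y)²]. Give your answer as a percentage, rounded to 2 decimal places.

With y = 0.092:
  t   CF        PV=CF/(1+0.092)^t    t·PV        t(t+1)·PV
  1     4,500.00     4,120.8791     4,120.8791       8,241.7582
  2     4,500.00     3,773.6988     7,547.3977      22,642.1930
  3     4,500.00     3,455.7682    10,367.3045      41,469.2179
  4     4,500.00     3,164.6229    12,658.4914      63,292.4571
  5     4,500.00     2,898.0063    14,490.0314      86,940.1883
  6    54,500.00    32,141.0953   192,846.5716   1,349,926.0012
  Σ                 49,554.0705   242,030.6757   1,572,511.8158
P = 49,554.0705; D_Mac = 4.88417 yrs; D_mod = 4.47269 yrs; C = 26.61150.
Duration effect: -4.47269 × (-0.0215) = +0.096163
Convexity effect: 0.5 × 26.61150 × (-0.0215)² = +0.0061506
ΔP/P ≈ +0.096163 + 0.0061506 = +0.102313 = +10.2313%.

+10.23%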